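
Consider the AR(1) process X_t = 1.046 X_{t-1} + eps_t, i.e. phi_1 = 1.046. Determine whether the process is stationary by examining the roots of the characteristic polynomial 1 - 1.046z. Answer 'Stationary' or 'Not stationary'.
\text{Not stationary}

The AR(p) characteristic polynomial is P(z) = 1 - 1.046z.
Stationarity requires all roots to lie outside the unit circle, i.e. |z| > 1 for every root.
This is linear in z: 1 + (-1.046) z = 0  =>  z = -1/(-1.046) = 0.956023,  |z| = 0.956023.
Moduli of all roots: 0.9560.
All moduli strictly greater than 1? No.
Verdict: Not stationary.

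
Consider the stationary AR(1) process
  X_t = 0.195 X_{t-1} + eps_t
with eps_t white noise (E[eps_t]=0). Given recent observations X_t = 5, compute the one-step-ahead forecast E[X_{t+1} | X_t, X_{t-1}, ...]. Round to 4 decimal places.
E[X_{t+1} \mid \mathcal F_t] = 0.9750

For an AR(p) model X_t = c + sum_i phi_i X_{t-i} + eps_t, the
one-step-ahead conditional mean is
  E[X_{t+1} | X_t, ...] = c + sum_i phi_i X_{t+1-i}.
Substitute known values:
  E[X_{t+1} | ...] = (0.195) * (5)
                   = 0.9750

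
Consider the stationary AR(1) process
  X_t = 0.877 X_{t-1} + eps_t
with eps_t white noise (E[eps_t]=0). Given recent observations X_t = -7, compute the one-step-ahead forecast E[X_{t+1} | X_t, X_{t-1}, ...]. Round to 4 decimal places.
E[X_{t+1} \mid \mathcal F_t] = -6.1390

For an AR(p) model X_t = c + sum_i phi_i X_{t-i} + eps_t, the
one-step-ahead conditional mean is
  E[X_{t+1} | X_t, ...] = c + sum_i phi_i X_{t+1-i}.
Substitute known values:
  E[X_{t+1} | ...] = (0.877) * (-7)
                   = -6.1390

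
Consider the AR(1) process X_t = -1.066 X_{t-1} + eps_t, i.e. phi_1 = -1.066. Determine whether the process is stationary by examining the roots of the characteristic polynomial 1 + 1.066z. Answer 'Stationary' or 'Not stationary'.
\text{Not stationary}

The AR(p) characteristic polynomial is P(z) = 1 + 1.066z.
Stationarity requires all roots to lie outside the unit circle, i.e. |z| > 1 for every root.
This is linear in z: 1 + (1.066) z = 0  =>  z = -1/(1.066) = -0.938086,  |z| = 0.938086.
Moduli of all roots: 0.9381.
All moduli strictly greater than 1? No.
Verdict: Not stationary.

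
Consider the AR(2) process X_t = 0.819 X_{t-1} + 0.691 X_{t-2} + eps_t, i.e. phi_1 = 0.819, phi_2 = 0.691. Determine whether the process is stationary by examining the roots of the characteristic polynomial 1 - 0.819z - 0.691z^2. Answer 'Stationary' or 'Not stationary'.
\text{Not stationary}

The AR(p) characteristic polynomial is P(z) = 1 - 0.819z - 0.691z^2.
Stationarity requires all roots to lie outside the unit circle, i.e. |z| > 1 for every root.
Set 1 + (-0.819) z + (-0.691) z^2 = 0, i.e. a z^2 + b z + c = 0 with a = -0.691, b = -0.819, c = 1.
Discriminant D = b^2 - 4ac = (-0.819)^2 - 4*(-0.691)*1 = 0.670761 - (-2.764) = 3.434761.
D >= 0, so the roots are real: z = (-b +/- sqrt(D)) / (2a) = (0.819 +/- 1.853311) / (-1.382).
  z_1 = (0.819 + 1.853311) / (-1.382) = -1.9337,   |z_1| = 1.9337.
  z_2 = (0.819 - 1.853311) / (-1.382) = 0.7484,   |z_2| = 0.7484.
Moduli of all roots: 1.9337, 0.7484.
All moduli strictly greater than 1? No.
Verdict: Not stationary.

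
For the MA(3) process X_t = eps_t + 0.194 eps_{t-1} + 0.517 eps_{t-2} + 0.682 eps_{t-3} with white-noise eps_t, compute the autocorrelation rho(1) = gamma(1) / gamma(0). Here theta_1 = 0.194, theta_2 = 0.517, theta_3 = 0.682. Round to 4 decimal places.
\rho(1) = 0.3655

For an MA(q) process with theta_0 = 1, the autocovariance is
  gamma(k) = sigma^2 * sum_{i=0..q-k} theta_i * theta_{i+k},
and rho(k) = gamma(k) / gamma(0). Sigma^2 cancels.
  numerator   = (1)*(0.194) + (0.194)*(0.517) + (0.517)*(0.682) = 0.646892.
  denominator = (1)^2 + (0.194)^2 + (0.517)^2 + (0.682)^2 = 1.770049.
  rho(1) = 0.646892 / 1.770049 = 0.3655.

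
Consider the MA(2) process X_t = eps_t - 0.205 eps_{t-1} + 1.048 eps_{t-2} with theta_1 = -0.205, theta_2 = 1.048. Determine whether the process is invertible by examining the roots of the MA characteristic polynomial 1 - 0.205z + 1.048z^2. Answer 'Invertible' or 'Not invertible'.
\text{Not invertible}

The MA(q) characteristic polynomial is P(z) = 1 - 0.205z + 1.048z^2.
Invertibility requires all roots to lie outside the unit circle, i.e. |z| > 1 for every root.
Set 1 + (-0.205) z + (1.048) z^2 = 0, i.e. a z^2 + b z + c = 0 with a = 1.048, b = -0.205, c = 1.
Discriminant D = b^2 - 4ac = (-0.205)^2 - 4*(1.048)*1 = 0.042025 - (4.192) = -4.149975.
D < 0, so the roots are the complex-conjugate pair z = (-b +/- i sqrt(-D)) / (2a) = 0.0978 +/- 0.9719i.
For a conjugate pair |z|^2 = z * conj(z) = (product of roots) = c/a = 1/(1.048) = 0.954198, so |z| = sqrt(0.954198) = 0.9768 for both roots.
Moduli of all roots: 0.9768, 0.9768.
All moduli strictly greater than 1? No.
Verdict: Not invertible.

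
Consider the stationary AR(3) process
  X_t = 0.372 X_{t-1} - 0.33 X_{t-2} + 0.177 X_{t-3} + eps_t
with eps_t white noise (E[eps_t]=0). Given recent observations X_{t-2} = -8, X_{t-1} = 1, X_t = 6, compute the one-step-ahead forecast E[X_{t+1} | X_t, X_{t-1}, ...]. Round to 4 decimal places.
E[X_{t+1} \mid \mathcal F_t] = 0.4860

For an AR(p) model X_t = c + sum_i phi_i X_{t-i} + eps_t, the
one-step-ahead conditional mean is
  E[X_{t+1} | X_t, ...] = c + sum_i phi_i X_{t+1-i}.
Substitute known values:
  E[X_{t+1} | ...] = (0.372) * (6) + (-0.33) * (1) + (0.177) * (-8)
                   = 0.4860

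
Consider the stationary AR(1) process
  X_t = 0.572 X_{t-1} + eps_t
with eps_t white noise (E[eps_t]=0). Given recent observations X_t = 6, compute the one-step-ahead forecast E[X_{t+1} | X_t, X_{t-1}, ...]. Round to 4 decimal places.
E[X_{t+1} \mid \mathcal F_t] = 3.4320

For an AR(p) model X_t = c + sum_i phi_i X_{t-i} + eps_t, the
one-step-ahead conditional mean is
  E[X_{t+1} | X_t, ...] = c + sum_i phi_i X_{t+1-i}.
Substitute known values:
  E[X_{t+1} | ...] = (0.572) * (6)
                   = 3.4320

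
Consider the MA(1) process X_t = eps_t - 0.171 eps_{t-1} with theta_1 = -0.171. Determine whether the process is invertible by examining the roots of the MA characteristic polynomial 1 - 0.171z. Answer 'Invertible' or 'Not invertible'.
\text{Invertible}

The MA(q) characteristic polynomial is P(z) = 1 - 0.171z.
Invertibility requires all roots to lie outside the unit circle, i.e. |z| > 1 for every root.
This is linear in z: 1 + (-0.171) z = 0  =>  z = -1/(-0.171) = 5.847953,  |z| = 5.847953.
Moduli of all roots: 5.8480.
All moduli strictly greater than 1? Yes.
Verdict: Invertible.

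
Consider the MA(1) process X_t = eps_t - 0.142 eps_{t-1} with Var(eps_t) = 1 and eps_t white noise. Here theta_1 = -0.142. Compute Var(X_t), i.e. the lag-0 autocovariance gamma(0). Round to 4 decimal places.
\gamma(0) = 1.0202

For an MA(q) process X_t = eps_t + sum_i theta_i eps_{t-i} with
Var(eps_t) = sigma^2, the variance is
  gamma(0) = sigma^2 * (1 + sum_i theta_i^2).
  sum_i theta_i^2 = (-0.142)^2 = 0.020164.
  gamma(0) = 1 * (1 + 0.020164) = 1 * 1.020164 = 1.020164, which rounds to 1.0202.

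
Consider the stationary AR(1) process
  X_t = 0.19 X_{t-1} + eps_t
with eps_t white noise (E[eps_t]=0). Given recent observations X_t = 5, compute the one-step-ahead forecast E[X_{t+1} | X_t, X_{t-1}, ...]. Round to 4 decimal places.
E[X_{t+1} \mid \mathcal F_t] = 0.9500

For an AR(p) model X_t = c + sum_i phi_i X_{t-i} + eps_t, the
one-step-ahead conditional mean is
  E[X_{t+1} | X_t, ...] = c + sum_i phi_i X_{t+1-i}.
Substitute known values:
  E[X_{t+1} | ...] = (0.19) * (5)
                   = 0.9500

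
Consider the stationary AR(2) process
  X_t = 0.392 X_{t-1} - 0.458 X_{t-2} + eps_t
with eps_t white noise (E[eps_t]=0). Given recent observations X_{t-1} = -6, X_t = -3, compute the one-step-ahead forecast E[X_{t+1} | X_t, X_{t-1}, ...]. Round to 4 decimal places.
E[X_{t+1} \mid \mathcal F_t] = 1.5720

For an AR(p) model X_t = c + sum_i phi_i X_{t-i} + eps_t, the
one-step-ahead conditional mean is
  E[X_{t+1} | X_t, ...] = c + sum_i phi_i X_{t+1-i}.
Substitute known values:
  E[X_{t+1} | ...] = (0.392) * (-3) + (-0.458) * (-6)
                   = 1.5720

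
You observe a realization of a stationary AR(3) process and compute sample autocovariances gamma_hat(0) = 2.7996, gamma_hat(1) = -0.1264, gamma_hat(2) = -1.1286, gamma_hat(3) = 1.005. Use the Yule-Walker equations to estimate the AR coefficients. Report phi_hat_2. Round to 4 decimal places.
\hat\phi_{2} = -0.3820

The Yule-Walker equations for an AR(p) process read, in matrix form,
  Gamma_p phi = r_p,   with   (Gamma_p)_{ij} = gamma(|i - j|),
                       (r_p)_i = gamma(i),   i,j = 1..p.
Substitute the sample gammas (Toeplitz matrix and right-hand side of size 3):
  Gamma_p = [[2.7996, -0.1264, -1.1286], [-0.1264, 2.7996, -0.1264], [-1.1286, -0.1264, 2.7996]]
  r_p     = [-0.1264, -1.1286, 1.005]
Written out (R1..R3):
  (R1) 2.7996 phi_1 - 0.1264 phi_2 - 1.1286 phi_3 = -0.1264
  (R2) -0.1264 phi_1 + 2.7996 phi_2 - 0.1264 phi_3 = -1.1286
  (R3) -1.1286 phi_1 - 0.1264 phi_2 + 2.7996 phi_3 = 1.005
Gaussian elimination:
  R2 <- R2 - (-0.1264/2.7996) R1 = R2 - (-0.045149) R1:  2.793893 phi_2 - 0.177356 phi_3 = -1.134307
  R3 <- R3 - (-1.1286/2.7996) R1 = R3 - (-0.403129) R1:  -0.177356 phi_2 + 2.344629 phi_3 = 0.954044
  R3 <- R3 - (-0.177356/2.793893) R2 = R3 - (-0.06348) R2:  2.33337 phi_3 = 0.882039
Back-substitution:
  phi_hat_3 = 0.882039 / 2.33337 = 0.378011
  phi_hat_2 = (-1.134307 - (-0.177356)(0.378011)) / 2.793893 = -0.381999
  phi_hat_1 = (-0.1264 - (-0.1264)(-0.381999) - (-1.1286)(0.378011)) / 2.7996 = 0.089991
So phi_hat = [0.0900, -0.3820, 0.3780].
Therefore phi_hat_2 = -0.3820.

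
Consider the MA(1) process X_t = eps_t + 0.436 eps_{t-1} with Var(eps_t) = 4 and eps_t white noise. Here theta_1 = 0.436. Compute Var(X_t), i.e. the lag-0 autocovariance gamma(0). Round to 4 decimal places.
\gamma(0) = 4.7604

For an MA(q) process X_t = eps_t + sum_i theta_i eps_{t-i} with
Var(eps_t) = sigma^2, the variance is
  gamma(0) = sigma^2 * (1 + sum_i theta_i^2).
  sum_i theta_i^2 = (0.436)^2 = 0.190096.
  gamma(0) = 4 * (1 + 0.190096) = 4 * 1.190096 = 4.760384, which rounds to 4.7604.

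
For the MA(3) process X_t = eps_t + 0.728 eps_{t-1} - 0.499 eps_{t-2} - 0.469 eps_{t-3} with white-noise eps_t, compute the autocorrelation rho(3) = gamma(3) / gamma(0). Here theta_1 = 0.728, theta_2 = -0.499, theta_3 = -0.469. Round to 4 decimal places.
\rho(3) = -0.2346

For an MA(q) process with theta_0 = 1, the autocovariance is
  gamma(k) = sigma^2 * sum_{i=0..q-k} theta_i * theta_{i+k},
and rho(k) = gamma(k) / gamma(0). Sigma^2 cancels.
  numerator   = (1)*(-0.469) = -0.469.
  denominator = (1)^2 + (0.728)^2 + (-0.499)^2 + (-0.469)^2 = 1.998946.
  rho(3) = -0.469 / 1.998946 = -0.2346.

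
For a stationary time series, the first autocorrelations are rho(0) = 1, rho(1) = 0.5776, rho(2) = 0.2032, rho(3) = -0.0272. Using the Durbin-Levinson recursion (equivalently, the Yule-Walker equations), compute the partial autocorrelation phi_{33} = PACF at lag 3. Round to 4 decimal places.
\phi_{33} = -0.0850

The PACF at lag k is phi_{kk}, the last component of the solution
to the Yule-Walker system G_k phi = r_k where
  (G_k)_{ij} = rho(|i - j|), (r_k)_i = rho(i), i,j = 1..k.
Equivalently, Durbin-Levinson gives phi_{kk} iteratively:
  phi_{11} = rho(1)
  phi_{kk} = [rho(k) - sum_{j=1..k-1} phi_{k-1,j} rho(k-j)]
            / [1 - sum_{j=1..k-1} phi_{k-1,j} rho(j)],
  phi_{k,j} = phi_{k-1,j} - phi_{kk} phi_{k-1,k-j},  j = 1..k-1.
Step k = 1:
  phi_11 = rho(1) = 0.5776.
Step k = 2:
  phi_22 = [rho(2) - phi_11 rho(1)] / [1 - phi_11 rho(1)] = [0.2032 - (0.5776)(0.5776)] / [1 - (0.5776)(0.5776)]
         = -0.13042176 / 0.66637824 = -0.195717.
  Update: phi_21 = phi_11 - phi_22 phi_11 = 0.5776 - (-0.195717)(0.5776) = 0.690646.
Step k = 3:
  phi_33 = [rho(3) - phi_21 rho(2) - phi_22 rho(1)] / [1 - phi_21 rho(1) - phi_22 rho(2)]
    numerator   = -0.0272 - (0.690646)(0.2032) - (-0.195717)(0.5776) = -0.05449301
    denominator = 1 - (0.690646)(0.5776) - (-0.195717)(0.2032) = 0.64085244
  phi_33 = -0.05449301 / 0.64085244 = -0.085.
Therefore phi_{33} = -0.0850.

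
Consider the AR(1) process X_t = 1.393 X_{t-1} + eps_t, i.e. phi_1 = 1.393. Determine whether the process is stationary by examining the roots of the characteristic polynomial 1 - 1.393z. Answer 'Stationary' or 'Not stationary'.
\text{Not stationary}

The AR(p) characteristic polynomial is P(z) = 1 - 1.393z.
Stationarity requires all roots to lie outside the unit circle, i.e. |z| > 1 for every root.
This is linear in z: 1 + (-1.393) z = 0  =>  z = -1/(-1.393) = 0.717875,  |z| = 0.717875.
Moduli of all roots: 0.7179.
All moduli strictly greater than 1? No.
Verdict: Not stationary.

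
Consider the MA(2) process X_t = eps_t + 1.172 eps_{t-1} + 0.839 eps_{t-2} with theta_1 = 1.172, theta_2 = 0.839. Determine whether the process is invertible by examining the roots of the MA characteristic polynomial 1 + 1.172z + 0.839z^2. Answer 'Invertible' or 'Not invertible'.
\text{Invertible}

The MA(q) characteristic polynomial is P(z) = 1 + 1.172z + 0.839z^2.
Invertibility requires all roots to lie outside the unit circle, i.e. |z| > 1 for every root.
Set 1 + (1.172) z + (0.839) z^2 = 0, i.e. a z^2 + b z + c = 0 with a = 0.839, b = 1.172, c = 1.
Discriminant D = b^2 - 4ac = (1.172)^2 - 4*(0.839)*1 = 1.373584 - (3.356) = -1.982416.
D < 0, so the roots are the complex-conjugate pair z = (-b +/- i sqrt(-D)) / (2a) = -0.6985 +/- 0.8391i.
For a conjugate pair |z|^2 = z * conj(z) = (product of roots) = c/a = 1/(0.839) = 1.191895, so |z| = sqrt(1.191895) = 1.0917 for both roots.
Moduli of all roots: 1.0917, 1.0917.
All moduli strictly greater than 1? Yes.
Verdict: Invertible.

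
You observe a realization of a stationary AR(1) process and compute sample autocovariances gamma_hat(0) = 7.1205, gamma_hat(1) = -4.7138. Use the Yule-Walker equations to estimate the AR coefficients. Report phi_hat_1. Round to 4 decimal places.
\hat\phi_{1} = -0.6620

The Yule-Walker equations for an AR(p) process read, in matrix form,
  Gamma_p phi = r_p,   with   (Gamma_p)_{ij} = gamma(|i - j|),
                       (r_p)_i = gamma(i),   i,j = 1..p.
Substitute the sample gammas (Toeplitz matrix and right-hand side of size 1):
  Gamma_p = [[7.1205]]
  r_p     = [-4.7138]
With p = 1 this is the single equation gamma(0) phi_1 = gamma(1):
  phi_hat_1 = gamma(1) / gamma(0) = -4.7138 / 7.1205 = -0.6620.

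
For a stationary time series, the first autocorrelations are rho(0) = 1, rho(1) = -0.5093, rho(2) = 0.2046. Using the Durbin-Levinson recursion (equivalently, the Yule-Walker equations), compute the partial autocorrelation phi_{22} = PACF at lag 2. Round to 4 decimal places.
\phi_{22} = -0.0740

The PACF at lag k is phi_{kk}, the last component of the solution
to the Yule-Walker system G_k phi = r_k where
  (G_k)_{ij} = rho(|i - j|), (r_k)_i = rho(i), i,j = 1..k.
Equivalently, Durbin-Levinson gives phi_{kk} iteratively:
  phi_{11} = rho(1)
  phi_{kk} = [rho(k) - sum_{j=1..k-1} phi_{k-1,j} rho(k-j)]
            / [1 - sum_{j=1..k-1} phi_{k-1,j} rho(j)],
  phi_{k,j} = phi_{k-1,j} - phi_{kk} phi_{k-1,k-j},  j = 1..k-1.
Step k = 1:
  phi_11 = rho(1) = -0.5093.
Step k = 2:
  phi_22 = [rho(2) - phi_11 rho(1)] / [1 - phi_11 rho(1)] = [0.2046 - (-0.5093)(-0.5093)] / [1 - (-0.5093)(-0.5093)]
         = -0.05478649 / 0.74061351 = -0.074.
Therefore phi_{22} = -0.0740.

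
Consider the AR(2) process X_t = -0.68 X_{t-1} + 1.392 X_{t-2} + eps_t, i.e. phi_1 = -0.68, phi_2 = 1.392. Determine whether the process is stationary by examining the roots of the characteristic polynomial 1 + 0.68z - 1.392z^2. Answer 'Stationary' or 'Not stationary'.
\text{Not stationary}

The AR(p) characteristic polynomial is P(z) = 1 + 0.68z - 1.392z^2.
Stationarity requires all roots to lie outside the unit circle, i.e. |z| > 1 for every root.
Set 1 + (0.68) z + (-1.392) z^2 = 0, i.e. a z^2 + b z + c = 0 with a = -1.392, b = 0.68, c = 1.
Discriminant D = b^2 - 4ac = (0.68)^2 - 4*(-1.392)*1 = 0.4624 - (-5.568) = 6.0304.
D >= 0, so the roots are real: z = (-b +/- sqrt(D)) / (2a) = (-0.68 +/- 2.455687) / (-2.784).
  z_1 = (-0.68 + 2.455687) / (-2.784) = -0.6378,   |z_1| = 0.6378.
  z_2 = (-0.68 - 2.455687) / (-2.784) = 1.1263,   |z_2| = 1.1263.
Moduli of all roots: 0.6378, 1.1263.
All moduli strictly greater than 1? No.
Verdict: Not stationary.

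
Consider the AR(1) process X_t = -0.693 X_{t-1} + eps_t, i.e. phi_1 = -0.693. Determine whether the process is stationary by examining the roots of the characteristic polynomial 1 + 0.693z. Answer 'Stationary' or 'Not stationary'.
\text{Stationary}

The AR(p) characteristic polynomial is P(z) = 1 + 0.693z.
Stationarity requires all roots to lie outside the unit circle, i.e. |z| > 1 for every root.
This is linear in z: 1 + (0.693) z = 0  =>  z = -1/(0.693) = -1.443001,  |z| = 1.443001.
Moduli of all roots: 1.4430.
All moduli strictly greater than 1? Yes.
Verdict: Stationary.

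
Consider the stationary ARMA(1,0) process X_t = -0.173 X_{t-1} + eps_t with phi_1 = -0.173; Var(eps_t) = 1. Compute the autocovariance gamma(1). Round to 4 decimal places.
\gamma(1) = -0.1783

Multiply the model equation by X_{t-k} and take expectations. With theta_0 = psi_0 = 1 and psi_j the MA(infinity) weights, this gives
  gamma(k) - sum_i phi_i gamma(k-i) = c_k,
  c_k = sigma^2 * sum_{j=k..q} theta_j psi_{j-k}   (c_k = 0 for k > q),
using gamma(-m) = gamma(m).
Pure AR (q = 0): c_0 = sigma^2 = 1, c_k = 0 for k >= 1.
Equations for k = 0 and k = 1 (AR order 1):
  gamma(0) = phi_1 gamma(1) + c_0
  gamma(1) = phi_1 gamma(0) + c_1
Substituting the second into the first: gamma(0) (1 - phi_1^2) = c_0 + phi_1 c_1, so
  gamma(0) = c_0 / (1 - phi_1^2) = 1 / (1 - (-0.173)^2) = 1 / 0.970071 = 1.030852.
  gamma(1) = phi_1 gamma(0) = (-0.173)(1.030852) = -0.178337.
Therefore gamma(1) = -0.1783 (to 4 decimal places).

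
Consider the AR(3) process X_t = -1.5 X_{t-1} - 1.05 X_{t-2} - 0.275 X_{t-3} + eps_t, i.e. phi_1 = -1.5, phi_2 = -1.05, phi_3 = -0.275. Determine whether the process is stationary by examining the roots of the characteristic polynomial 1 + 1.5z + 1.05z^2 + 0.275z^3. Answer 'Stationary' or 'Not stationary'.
\text{Stationary}

The AR(p) characteristic polynomial is P(z) = 1 + 1.5z + 1.05z^2 + 0.275z^3.
Stationarity requires all roots to lie outside the unit circle, i.e. |z| > 1 for every root.
Degree 3: look for a simple real root z0 first, then factor out (1 - z/z0) and solve the remaining quadratic.
Testing z0 = -2: P(-2) = 1 + (1.5)(-2) + (1.05)(-2)^2 + (0.275)(-2)^3
  = 1 + (-3) + (4.2) + (-2.2) = 0.  So z_0 = -2 is a root, |z_0| = 2.
Divide out the factor (1 + 0.5 z) = (1 - z/z0) (since 1/z0 = -0.5):
  P(z) = (1 + 0.5 z)(1 + (1) z + (0.55) z^2)
  [check: z-coef 1 - (-0.5) = 1.5; z^2-coef 0.55 - (-0.5)(1) = 1.05; z^3-coef -(-0.5)(0.55) = 0.275.]
Remaining roots from the quadratic factor 1 + (1) z + (0.55) z^2:
  Set 1 + (1) z + (0.55) z^2 = 0, i.e. a z^2 + b z + c = 0 with a = 0.55, b = 1, c = 1.
  Discriminant D = b^2 - 4ac = (1)^2 - 4*(0.55)*1 = 1 - (2.2) = -1.2.
  D < 0, so the roots are the complex-conjugate pair z = (-b +/- i sqrt(-D)) / (2a) = -0.9091 +/- 0.9959i.
  For a conjugate pair |z|^2 = z * conj(z) = (product of roots) = c/a = 1/(0.55) = 1.818182, so |z| = sqrt(1.818182) = 1.3484 for both roots.
Moduli of all roots: 2.0000, 1.3484, 1.3484.
All moduli strictly greater than 1? Yes.
Verdict: Stationary.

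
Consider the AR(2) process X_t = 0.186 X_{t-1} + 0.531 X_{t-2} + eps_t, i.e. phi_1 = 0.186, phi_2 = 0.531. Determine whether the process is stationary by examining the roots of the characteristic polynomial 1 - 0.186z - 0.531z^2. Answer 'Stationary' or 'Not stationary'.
\text{Stationary}

The AR(p) characteristic polynomial is P(z) = 1 - 0.186z - 0.531z^2.
Stationarity requires all roots to lie outside the unit circle, i.e. |z| > 1 for every root.
Set 1 + (-0.186) z + (-0.531) z^2 = 0, i.e. a z^2 + b z + c = 0 with a = -0.531, b = -0.186, c = 1.
Discriminant D = b^2 - 4ac = (-0.186)^2 - 4*(-0.531)*1 = 0.034596 - (-2.124) = 2.158596.
D >= 0, so the roots are real: z = (-b +/- sqrt(D)) / (2a) = (0.186 +/- 1.469216) / (-1.062).
  z_1 = (0.186 + 1.469216) / (-1.062) = -1.5586,   |z_1| = 1.5586.
  z_2 = (0.186 - 1.469216) / (-1.062) = 1.2083,   |z_2| = 1.2083.
Moduli of all roots: 1.5586, 1.2083.
All moduli strictly greater than 1? Yes.
Verdict: Stationary.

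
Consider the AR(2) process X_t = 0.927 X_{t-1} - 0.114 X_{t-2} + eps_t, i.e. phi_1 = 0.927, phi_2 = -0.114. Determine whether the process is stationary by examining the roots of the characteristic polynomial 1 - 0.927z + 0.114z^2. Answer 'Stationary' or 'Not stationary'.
\text{Stationary}

The AR(p) characteristic polynomial is P(z) = 1 - 0.927z + 0.114z^2.
Stationarity requires all roots to lie outside the unit circle, i.e. |z| > 1 for every root.
Set 1 + (-0.927) z + (0.114) z^2 = 0, i.e. a z^2 + b z + c = 0 with a = 0.114, b = -0.927, c = 1.
Discriminant D = b^2 - 4ac = (-0.927)^2 - 4*(0.114)*1 = 0.859329 - (0.456) = 0.403329.
D >= 0, so the roots are real: z = (-b +/- sqrt(D)) / (2a) = (0.927 +/- 0.635082) / (0.228).
  z_1 = (0.927 + 0.635082) / (0.228) = 6.8512,   |z_1| = 6.8512.
  z_2 = (0.927 - 0.635082) / (0.228) = 1.2803,   |z_2| = 1.2803.
Moduli of all roots: 6.8512, 1.2803.
All moduli strictly greater than 1? Yes.
Verdict: Stationary.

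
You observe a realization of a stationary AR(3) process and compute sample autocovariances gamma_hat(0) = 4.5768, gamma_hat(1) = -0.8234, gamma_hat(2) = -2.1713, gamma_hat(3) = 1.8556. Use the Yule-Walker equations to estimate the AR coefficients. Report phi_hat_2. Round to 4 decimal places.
\hat\phi_{2} = -0.4530

The Yule-Walker equations for an AR(p) process read, in matrix form,
  Gamma_p phi = r_p,   with   (Gamma_p)_{ij} = gamma(|i - j|),
                       (r_p)_i = gamma(i),   i,j = 1..p.
Substitute the sample gammas (Toeplitz matrix and right-hand side of size 3):
  Gamma_p = [[4.5768, -0.8234, -2.1713], [-0.8234, 4.5768, -0.8234], [-2.1713, -0.8234, 4.5768]]
  r_p     = [-0.8234, -2.1713, 1.8556]
Written out (R1..R3):
  (R1) 4.5768 phi_1 - 0.8234 phi_2 - 2.1713 phi_3 = -0.8234
  (R2) -0.8234 phi_1 + 4.5768 phi_2 - 0.8234 phi_3 = -2.1713
  (R3) -2.1713 phi_1 - 0.8234 phi_2 + 4.5768 phi_3 = 1.8556
Gaussian elimination:
  R2 <- R2 - (-0.8234/4.5768) R1 = R2 - (-0.179907) R1:  4.428664 phi_2 - 1.214033 phi_3 = -2.319436
  R3 <- R3 - (-2.1713/4.5768) R1 = R3 - (-0.474414) R1:  -1.214033 phi_2 + 3.546704 phi_3 = 1.464967
  R3 <- R3 - (-1.214033/4.428664) R2 = R3 - (-0.274131) R2:  3.2139 phi_3 = 0.829139
Back-substitution:
  phi_hat_3 = 0.829139 / 3.2139 = 0.257985
  phi_hat_2 = (-2.319436 - (-1.214033)(0.257985)) / 4.428664 = -0.453011
  phi_hat_1 = (-0.8234 - (-0.8234)(-0.453011) - (-2.1713)(0.257985)) / 4.5768 = -0.139015
So phi_hat = [-0.1390, -0.4530, 0.2580].
Therefore phi_hat_2 = -0.4530.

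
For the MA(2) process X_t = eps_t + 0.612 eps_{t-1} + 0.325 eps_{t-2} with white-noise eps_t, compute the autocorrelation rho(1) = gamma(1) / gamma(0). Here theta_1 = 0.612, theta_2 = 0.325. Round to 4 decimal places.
\rho(1) = 0.5478

For an MA(q) process with theta_0 = 1, the autocovariance is
  gamma(k) = sigma^2 * sum_{i=0..q-k} theta_i * theta_{i+k},
and rho(k) = gamma(k) / gamma(0). Sigma^2 cancels.
  numerator   = (1)*(0.612) + (0.612)*(0.325) = 0.8109.
  denominator = (1)^2 + (0.612)^2 + (0.325)^2 = 1.480169.
  rho(1) = 0.8109 / 1.480169 = 0.5478.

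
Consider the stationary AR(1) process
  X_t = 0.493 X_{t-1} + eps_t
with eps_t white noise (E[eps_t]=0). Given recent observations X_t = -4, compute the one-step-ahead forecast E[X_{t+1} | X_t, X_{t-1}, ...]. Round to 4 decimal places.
E[X_{t+1} \mid \mathcal F_t] = -1.9720

For an AR(p) model X_t = c + sum_i phi_i X_{t-i} + eps_t, the
one-step-ahead conditional mean is
  E[X_{t+1} | X_t, ...] = c + sum_i phi_i X_{t+1-i}.
Substitute known values:
  E[X_{t+1} | ...] = (0.493) * (-4)
                   = -1.9720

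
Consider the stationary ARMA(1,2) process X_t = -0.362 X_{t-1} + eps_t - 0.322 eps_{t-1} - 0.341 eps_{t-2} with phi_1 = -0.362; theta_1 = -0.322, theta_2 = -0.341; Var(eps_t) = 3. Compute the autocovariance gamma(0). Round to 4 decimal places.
\gamma(0) = 4.4337

Multiply the model equation by X_{t-k} and take expectations. With theta_0 = psi_0 = 1 and psi_j the MA(infinity) weights, this gives
  gamma(k) - sum_i phi_i gamma(k-i) = c_k,
  c_k = sigma^2 * sum_{j=k..q} theta_j psi_{j-k}   (c_k = 0 for k > q),
using gamma(-m) = gamma(m).
psi-weights needed (psi_j = theta_j + sum_i phi_i psi_{j-i}):
  psi_1 = theta_1 + phi_1 = -0.322 + (-0.362) = -0.684
  psi_2 = theta_2 + phi_1 psi_1 = -0.341 + (-0.362)(-0.684) = -0.093392
Right-hand sides:
  c_0 = sigma^2 (1 + theta_1 psi_1 + theta_2 psi_2) = 3 * (1 + (-0.322)(-0.684) + (-0.341)(-0.093392)) = 3 * 1.252095 = 3.756284
  c_1 = sigma^2 (theta_1 + theta_2 psi_1) = 3 * (-0.322 + (-0.341)(-0.684)) = -0.266268
  c_2 = sigma^2 theta_2 = 3 * (-0.341) = -1.023
Equations for k = 0 and k = 1 (AR order 1):
  gamma(0) = phi_1 gamma(1) + c_0
  gamma(1) = phi_1 gamma(0) + c_1
Substituting the second into the first: gamma(0) (1 - phi_1^2) = c_0 + phi_1 c_1, so
  gamma(0) = (c_0 + phi_1 c_1) / (1 - phi_1^2) = (3.756284 + (-0.362)(-0.266268)) / (1 - (-0.362)^2) = 3.852673 / 0.868956 = 4.43368.
Therefore gamma(0) = 4.4337 (to 4 decimal places).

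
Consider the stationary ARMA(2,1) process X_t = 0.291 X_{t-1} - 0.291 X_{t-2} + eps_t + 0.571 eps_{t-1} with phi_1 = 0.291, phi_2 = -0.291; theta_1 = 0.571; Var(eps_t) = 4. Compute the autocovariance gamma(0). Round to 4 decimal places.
\gamma(0) = 7.2902

Multiply the model equation by X_{t-k} and take expectations. With theta_0 = psi_0 = 1 and psi_j the MA(infinity) weights, this gives
  gamma(k) - sum_i phi_i gamma(k-i) = c_k,
  c_k = sigma^2 * sum_{j=k..q} theta_j psi_{j-k}   (c_k = 0 for k > q),
using gamma(-m) = gamma(m).
psi-weights needed (psi_j = theta_j + sum_i phi_i psi_{j-i}):
  psi_1 = theta_1 + phi_1 = 0.571 + (0.291) = 0.862
Right-hand sides:
  c_0 = sigma^2 (1 + theta_1 psi_1) = 4 * (1 + (0.571)(0.862)) = 4 * 1.492202 = 5.968808
  c_1 = sigma^2 theta_1 = 4 * (0.571) = 2.284
  c_2 = 0
Equations for k = 0, 1, 2 (AR order 2, c_2 = 0):
  (E0) gamma(0) = phi_1 gamma(1) + phi_2 gamma(2) + c_0
  (E1) gamma(1) = phi_1 gamma(0) + phi_2 gamma(1) + c_1
  (E2) gamma(2) = phi_1 gamma(1) + phi_2 gamma(0)
From (E1): gamma(1) = A gamma(0) + B with
  A = phi_1 / (1 - phi_2) = 0.291 / 1.291 = 0.225407,   B = c_1 / (1 - phi_2) = 2.284 / 1.291 = 1.769171.
Insert (E2) into (E0): gamma(0) (1 - phi_2^2) = phi_1 (1 + phi_2) gamma(1) + c_0.
  phi_1 (1 + phi_2) = (0.291)(0.709) = 0.206319,   1 - phi_2^2 = 0.915319.
Replace gamma(1) by A gamma(0) + B and collect gamma(0):
  gamma(0) [0.915319 - (0.206319)(0.225407)] = (0.206319)(1.769171) + 5.968808
  gamma(0) * 0.868813 = 6.333822
  gamma(0) = 6.333822 / 0.868813 = 7.290199.
Therefore gamma(0) = 7.2902 (to 4 decimal places).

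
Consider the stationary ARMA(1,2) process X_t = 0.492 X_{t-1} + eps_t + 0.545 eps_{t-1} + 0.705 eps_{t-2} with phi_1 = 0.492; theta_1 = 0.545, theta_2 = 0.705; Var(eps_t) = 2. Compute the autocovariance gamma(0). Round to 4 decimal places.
\gamma(0) = 8.0474

Multiply the model equation by X_{t-k} and take expectations. With theta_0 = psi_0 = 1 and psi_j the MA(infinity) weights, this gives
  gamma(k) - sum_i phi_i gamma(k-i) = c_k,
  c_k = sigma^2 * sum_{j=k..q} theta_j psi_{j-k}   (c_k = 0 for k > q),
using gamma(-m) = gamma(m).
psi-weights needed (psi_j = theta_j + sum_i phi_i psi_{j-i}):
  psi_1 = theta_1 + phi_1 = 0.545 + (0.492) = 1.037
  psi_2 = theta_2 + phi_1 psi_1 = 0.705 + (0.492)(1.037) = 1.215204
Right-hand sides:
  c_0 = sigma^2 (1 + theta_1 psi_1 + theta_2 psi_2) = 2 * (1 + (0.545)(1.037) + (0.705)(1.215204)) = 2 * 2.421884 = 4.843768
  c_1 = sigma^2 (theta_1 + theta_2 psi_1) = 2 * (0.545 + (0.705)(1.037)) = 2.55217
  c_2 = sigma^2 theta_2 = 2 * (0.705) = 1.41
Equations for k = 0 and k = 1 (AR order 1):
  gamma(0) = phi_1 gamma(1) + c_0
  gamma(1) = phi_1 gamma(0) + c_1
Substituting the second into the first: gamma(0) (1 - phi_1^2) = c_0 + phi_1 c_1, so
  gamma(0) = (c_0 + phi_1 c_1) / (1 - phi_1^2) = (4.843768 + (0.492)(2.55217)) / (1 - (0.492)^2) = 6.099435 / 0.757936 = 8.047428.
Therefore gamma(0) = 8.0474 (to 4 decimal places).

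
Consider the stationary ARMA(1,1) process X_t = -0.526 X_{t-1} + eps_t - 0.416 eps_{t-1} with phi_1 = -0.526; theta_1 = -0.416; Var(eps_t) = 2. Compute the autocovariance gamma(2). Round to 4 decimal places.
\gamma(2) = 1.6698

Multiply the model equation by X_{t-k} and take expectations. With theta_0 = psi_0 = 1 and psi_j the MA(infinity) weights, this gives
  gamma(k) - sum_i phi_i gamma(k-i) = c_k,
  c_k = sigma^2 * sum_{j=k..q} theta_j psi_{j-k}   (c_k = 0 for k > q),
using gamma(-m) = gamma(m).
psi-weights needed (psi_j = theta_j + sum_i phi_i psi_{j-i}):
  psi_1 = theta_1 + phi_1 = -0.416 + (-0.526) = -0.942
Right-hand sides:
  c_0 = sigma^2 (1 + theta_1 psi_1) = 2 * (1 + (-0.416)(-0.942)) = 2 * 1.391872 = 2.783744
  c_1 = sigma^2 theta_1 = 2 * (-0.416) = -0.832
  c_2 = 0
Equations for k = 0 and k = 1 (AR order 1):
  gamma(0) = phi_1 gamma(1) + c_0
  gamma(1) = phi_1 gamma(0) + c_1
Substituting the second into the first: gamma(0) (1 - phi_1^2) = c_0 + phi_1 c_1, so
  gamma(0) = (c_0 + phi_1 c_1) / (1 - phi_1^2) = (2.783744 + (-0.526)(-0.832)) / (1 - (-0.526)^2) = 3.221376 / 0.723324 = 4.453573.
  gamma(1) = phi_1 gamma(0) + c_1 = (-0.526)(4.453573) + (-0.832) = -3.174579.
For k = 2 (> q): gamma(2) = phi_1 gamma(1) = (-0.526)(-3.174579) = 1.669829.
Therefore gamma(2) = 1.6698 (to 4 decimal places).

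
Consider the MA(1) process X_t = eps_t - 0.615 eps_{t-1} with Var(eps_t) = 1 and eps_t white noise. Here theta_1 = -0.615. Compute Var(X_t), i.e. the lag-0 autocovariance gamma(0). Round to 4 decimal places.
\gamma(0) = 1.3782

For an MA(q) process X_t = eps_t + sum_i theta_i eps_{t-i} with
Var(eps_t) = sigma^2, the variance is
  gamma(0) = sigma^2 * (1 + sum_i theta_i^2).
  sum_i theta_i^2 = (-0.615)^2 = 0.378225.
  gamma(0) = 1 * (1 + 0.378225) = 1 * 1.378225 = 1.378225, which rounds to 1.3782.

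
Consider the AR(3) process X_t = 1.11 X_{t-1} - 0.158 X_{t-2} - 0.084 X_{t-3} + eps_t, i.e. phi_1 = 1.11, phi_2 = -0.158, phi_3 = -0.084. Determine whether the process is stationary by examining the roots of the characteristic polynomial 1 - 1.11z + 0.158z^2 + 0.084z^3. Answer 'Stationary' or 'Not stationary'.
\text{Stationary}

The AR(p) characteristic polynomial is P(z) = 1 - 1.11z + 0.158z^2 + 0.084z^3.
Stationarity requires all roots to lie outside the unit circle, i.e. |z| > 1 for every root.
Degree 3: look for a simple real root z0 first, then factor out (1 - z/z0) and solve the remaining quadratic.
Testing z0 = -5: P(-5) = 1 + (-1.11)(-5) + (0.158)(-5)^2 + (0.084)(-5)^3
  = 1 + (5.55) + (3.95) + (-10.5) = 0.  So z_0 = -5 is a root, |z_0| = 5.
Divide out the factor (1 + 0.2 z) = (1 - z/z0) (since 1/z0 = -0.2):
  P(z) = (1 + 0.2 z)(1 + (-1.31) z + (0.42) z^2)
  [check: z-coef -1.31 - (-0.2) = -1.11; z^2-coef 0.42 - (-0.2)(-1.31) = 0.158; z^3-coef -(-0.2)(0.42) = 0.084.]
Remaining roots from the quadratic factor 1 + (-1.31) z + (0.42) z^2:
  Set 1 + (-1.31) z + (0.42) z^2 = 0, i.e. a z^2 + b z + c = 0 with a = 0.42, b = -1.31, c = 1.
  Discriminant D = b^2 - 4ac = (-1.31)^2 - 4*(0.42)*1 = 1.7161 - (1.68) = 0.0361.
  D >= 0, so the roots are real: z = (-b +/- sqrt(D)) / (2a) = (1.31 +/- 0.19) / (0.84).
    z_1 = (1.31 + 0.19) / (0.84) = 1.7857,   |z_1| = 1.7857.
    z_2 = (1.31 - 0.19) / (0.84) = 1.3333,   |z_2| = 1.3333.
Moduli of all roots: 5.0000, 1.7857, 1.3333.
All moduli strictly greater than 1? Yes.
Verdict: Stationary.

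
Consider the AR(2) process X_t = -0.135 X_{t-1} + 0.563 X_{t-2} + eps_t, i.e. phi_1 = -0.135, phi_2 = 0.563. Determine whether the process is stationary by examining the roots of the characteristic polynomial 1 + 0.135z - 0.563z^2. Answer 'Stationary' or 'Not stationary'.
\text{Stationary}

The AR(p) characteristic polynomial is P(z) = 1 + 0.135z - 0.563z^2.
Stationarity requires all roots to lie outside the unit circle, i.e. |z| > 1 for every root.
Set 1 + (0.135) z + (-0.563) z^2 = 0, i.e. a z^2 + b z + c = 0 with a = -0.563, b = 0.135, c = 1.
Discriminant D = b^2 - 4ac = (0.135)^2 - 4*(-0.563)*1 = 0.018225 - (-2.252) = 2.270225.
D >= 0, so the roots are real: z = (-b +/- sqrt(D)) / (2a) = (-0.135 +/- 1.506727) / (-1.126).
  z_1 = (-0.135 + 1.506727) / (-1.126) = -1.2182,   |z_1| = 1.2182.
  z_2 = (-0.135 - 1.506727) / (-1.126) = 1.458,   |z_2| = 1.458.
Moduli of all roots: 1.2182, 1.4580.
All moduli strictly greater than 1? Yes.
Verdict: Stationary.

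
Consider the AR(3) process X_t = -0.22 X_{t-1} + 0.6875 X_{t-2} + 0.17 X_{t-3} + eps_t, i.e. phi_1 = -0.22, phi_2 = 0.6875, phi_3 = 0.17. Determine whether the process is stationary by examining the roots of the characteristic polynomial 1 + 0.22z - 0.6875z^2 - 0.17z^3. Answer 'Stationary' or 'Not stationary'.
\text{Stationary}

The AR(p) characteristic polynomial is P(z) = 1 + 0.22z - 0.6875z^2 - 0.17z^3.
Stationarity requires all roots to lie outside the unit circle, i.e. |z| > 1 for every root.
Degree 3: look for a simple real root z0 first, then factor out (1 - z/z0) and solve the remaining quadratic.
Testing z0 = -4: P(-4) = 1 + (0.22)(-4) + (-0.6875)(-4)^2 + (-0.17)(-4)^3
  = 1 + (-0.88) + (-11) + (10.88) = 0.  So z_0 = -4 is a root, |z_0| = 4.
Divide out the factor (1 + 0.25 z) = (1 - z/z0) (since 1/z0 = -0.25):
  P(z) = (1 + 0.25 z)(1 + (-0.03) z + (-0.68) z^2)
  [check: z-coef -0.03 - (-0.25) = 0.22; z^2-coef -0.68 - (-0.25)(-0.03) = -0.6875; z^3-coef -(-0.25)(-0.68) = -0.17.]
Remaining roots from the quadratic factor 1 + (-0.03) z + (-0.68) z^2:
  Set 1 + (-0.03) z + (-0.68) z^2 = 0, i.e. a z^2 + b z + c = 0 with a = -0.68, b = -0.03, c = 1.
  Discriminant D = b^2 - 4ac = (-0.03)^2 - 4*(-0.68)*1 = 0.0009 - (-2.72) = 2.7209.
  D >= 0, so the roots are real: z = (-b +/- sqrt(D)) / (2a) = (0.03 +/- 1.649515) / (-1.36).
    z_1 = (0.03 + 1.649515) / (-1.36) = -1.2349,   |z_1| = 1.2349.
    z_2 = (0.03 - 1.649515) / (-1.36) = 1.1908,   |z_2| = 1.1908.
Moduli of all roots: 4.0000, 1.2349, 1.1908.
All moduli strictly greater than 1? Yes.
Verdict: Stationary.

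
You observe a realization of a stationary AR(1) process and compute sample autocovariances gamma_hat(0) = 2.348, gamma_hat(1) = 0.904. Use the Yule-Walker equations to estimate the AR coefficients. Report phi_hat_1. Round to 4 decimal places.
\hat\phi_{1} = 0.3850

The Yule-Walker equations for an AR(p) process read, in matrix form,
  Gamma_p phi = r_p,   with   (Gamma_p)_{ij} = gamma(|i - j|),
                       (r_p)_i = gamma(i),   i,j = 1..p.
Substitute the sample gammas (Toeplitz matrix and right-hand side of size 1):
  Gamma_p = [[2.348]]
  r_p     = [0.904]
With p = 1 this is the single equation gamma(0) phi_1 = gamma(1):
  phi_hat_1 = gamma(1) / gamma(0) = 0.904 / 2.348 = 0.3850.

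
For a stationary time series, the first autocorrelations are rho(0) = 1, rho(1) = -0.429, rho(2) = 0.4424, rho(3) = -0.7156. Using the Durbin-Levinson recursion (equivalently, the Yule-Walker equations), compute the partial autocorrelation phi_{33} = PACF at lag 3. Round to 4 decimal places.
\phi_{33} = -0.6130

The PACF at lag k is phi_{kk}, the last component of the solution
to the Yule-Walker system G_k phi = r_k where
  (G_k)_{ij} = rho(|i - j|), (r_k)_i = rho(i), i,j = 1..k.
Equivalently, Durbin-Levinson gives phi_{kk} iteratively:
  phi_{11} = rho(1)
  phi_{kk} = [rho(k) - sum_{j=1..k-1} phi_{k-1,j} rho(k-j)]
            / [1 - sum_{j=1..k-1} phi_{k-1,j} rho(j)],
  phi_{k,j} = phi_{k-1,j} - phi_{kk} phi_{k-1,k-j},  j = 1..k-1.
Step k = 1:
  phi_11 = rho(1) = -0.429.
Step k = 2:
  phi_22 = [rho(2) - phi_11 rho(1)] / [1 - phi_11 rho(1)] = [0.4424 - (-0.429)(-0.429)] / [1 - (-0.429)(-0.429)]
         = 0.258359 / 0.815959 = 0.316632.
  Update: phi_21 = phi_11 - phi_22 phi_11 = -0.429 - (0.316632)(-0.429) = -0.293165.
Step k = 3:
  phi_33 = [rho(3) - phi_21 rho(2) - phi_22 rho(1)] / [1 - phi_21 rho(1) - phi_22 rho(2)]
    numerator   = -0.7156 - (-0.293165)(0.4424) - (0.316632)(-0.429) = -0.45006865
    denominator = 1 - (-0.293165)(-0.429) - (0.316632)(0.4424) = 0.73415419
  phi_33 = -0.45006865 / 0.73415419 = -0.613.
Therefore phi_{33} = -0.6130.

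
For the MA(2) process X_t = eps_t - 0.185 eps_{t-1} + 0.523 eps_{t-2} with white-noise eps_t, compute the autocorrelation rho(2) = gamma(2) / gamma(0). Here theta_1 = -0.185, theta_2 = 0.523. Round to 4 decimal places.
\rho(2) = 0.3999

For an MA(q) process with theta_0 = 1, the autocovariance is
  gamma(k) = sigma^2 * sum_{i=0..q-k} theta_i * theta_{i+k},
and rho(k) = gamma(k) / gamma(0). Sigma^2 cancels.
  numerator   = (1)*(0.523) = 0.523.
  denominator = (1)^2 + (-0.185)^2 + (0.523)^2 = 1.307754.
  rho(2) = 0.523 / 1.307754 = 0.3999.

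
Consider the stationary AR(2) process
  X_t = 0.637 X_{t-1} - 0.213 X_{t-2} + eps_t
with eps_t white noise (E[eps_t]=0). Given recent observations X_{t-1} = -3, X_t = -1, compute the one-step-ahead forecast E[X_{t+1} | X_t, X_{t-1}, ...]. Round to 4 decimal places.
E[X_{t+1} \mid \mathcal F_t] = 0.0020

For an AR(p) model X_t = c + sum_i phi_i X_{t-i} + eps_t, the
one-step-ahead conditional mean is
  E[X_{t+1} | X_t, ...] = c + sum_i phi_i X_{t+1-i}.
Substitute known values:
  E[X_{t+1} | ...] = (0.637) * (-1) + (-0.213) * (-3)
                   = 0.0020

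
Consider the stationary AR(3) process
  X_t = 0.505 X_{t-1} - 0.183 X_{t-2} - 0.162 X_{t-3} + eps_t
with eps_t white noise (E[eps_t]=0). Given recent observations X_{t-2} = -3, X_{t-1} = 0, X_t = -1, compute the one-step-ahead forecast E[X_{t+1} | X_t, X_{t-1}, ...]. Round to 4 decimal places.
E[X_{t+1} \mid \mathcal F_t] = -0.0190

For an AR(p) model X_t = c + sum_i phi_i X_{t-i} + eps_t, the
one-step-ahead conditional mean is
  E[X_{t+1} | X_t, ...] = c + sum_i phi_i X_{t+1-i}.
Substitute known values:
  E[X_{t+1} | ...] = (0.505) * (-1) + (-0.183) * (0) + (-0.162) * (-3)
                   = -0.0190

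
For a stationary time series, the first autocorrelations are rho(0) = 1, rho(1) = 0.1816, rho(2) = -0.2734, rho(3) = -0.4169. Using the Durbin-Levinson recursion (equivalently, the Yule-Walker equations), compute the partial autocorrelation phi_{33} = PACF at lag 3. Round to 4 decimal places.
\phi_{33} = -0.3379

The PACF at lag k is phi_{kk}, the last component of the solution
to the Yule-Walker system G_k phi = r_k where
  (G_k)_{ij} = rho(|i - j|), (r_k)_i = rho(i), i,j = 1..k.
Equivalently, Durbin-Levinson gives phi_{kk} iteratively:
  phi_{11} = rho(1)
  phi_{kk} = [rho(k) - sum_{j=1..k-1} phi_{k-1,j} rho(k-j)]
            / [1 - sum_{j=1..k-1} phi_{k-1,j} rho(j)],
  phi_{k,j} = phi_{k-1,j} - phi_{kk} phi_{k-1,k-j},  j = 1..k-1.
Step k = 1:
  phi_11 = rho(1) = 0.1816.
Step k = 2:
  phi_22 = [rho(2) - phi_11 rho(1)] / [1 - phi_11 rho(1)] = [-0.2734 - (0.1816)(0.1816)] / [1 - (0.1816)(0.1816)]
         = -0.30637856 / 0.96702144 = -0.316827.
  Update: phi_21 = phi_11 - phi_22 phi_11 = 0.1816 - (-0.316827)(0.1816) = 0.239136.
Step k = 3:
  phi_33 = [rho(3) - phi_21 rho(2) - phi_22 rho(1)] / [1 - phi_21 rho(1) - phi_22 rho(2)]
    numerator   = -0.4169 - (0.239136)(-0.2734) - (-0.316827)(0.1816) = -0.29398448
    denominator = 1 - (0.239136)(0.1816) - (-0.316827)(-0.2734) = 0.86995242
  phi_33 = -0.29398448 / 0.86995242 = -0.3379.
Therefore phi_{33} = -0.3379.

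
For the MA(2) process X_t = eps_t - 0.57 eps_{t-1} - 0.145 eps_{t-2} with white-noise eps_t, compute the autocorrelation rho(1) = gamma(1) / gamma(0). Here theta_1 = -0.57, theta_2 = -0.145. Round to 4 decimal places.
\rho(1) = -0.3621

For an MA(q) process with theta_0 = 1, the autocovariance is
  gamma(k) = sigma^2 * sum_{i=0..q-k} theta_i * theta_{i+k},
and rho(k) = gamma(k) / gamma(0). Sigma^2 cancels.
  numerator   = (1)*(-0.57) + (-0.57)*(-0.145) = -0.48735.
  denominator = (1)^2 + (-0.57)^2 + (-0.145)^2 = 1.345925.
  rho(1) = -0.48735 / 1.345925 = -0.3621.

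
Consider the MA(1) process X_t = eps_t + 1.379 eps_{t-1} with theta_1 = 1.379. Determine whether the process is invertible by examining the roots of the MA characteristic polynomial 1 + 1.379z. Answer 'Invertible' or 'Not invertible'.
\text{Not invertible}

The MA(q) characteristic polynomial is P(z) = 1 + 1.379z.
Invertibility requires all roots to lie outside the unit circle, i.e. |z| > 1 for every root.
This is linear in z: 1 + (1.379) z = 0  =>  z = -1/(1.379) = -0.725163,  |z| = 0.725163.
Moduli of all roots: 0.7252.
All moduli strictly greater than 1? No.
Verdict: Not invertible.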